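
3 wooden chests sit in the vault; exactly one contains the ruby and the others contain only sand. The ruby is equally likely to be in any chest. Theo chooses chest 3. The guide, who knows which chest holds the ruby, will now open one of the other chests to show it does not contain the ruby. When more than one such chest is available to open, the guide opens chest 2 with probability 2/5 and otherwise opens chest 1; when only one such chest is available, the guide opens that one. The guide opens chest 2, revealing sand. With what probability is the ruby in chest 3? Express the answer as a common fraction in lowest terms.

2/7

Condition on the true location of the ruby.
If it is in chest 1 (prior 1/3): only chest 2 is available, probability 1; weight (1/3)·1 = 1/3.
If it is in chest 2 (prior 1/3): the guide opened chest 2, so this case is ruled out; weight (1/3)·0 = 0.
If it is in chest 3 (prior 1/3): chest 2 is available, opened with probability 2/5; weight (1/3)·(2/5) = 2/15.
The weights sum to 7/15.
So P(the ruby in chest 3 | the guide opened chest 2) = (2/15) / (7/15) = 2/7.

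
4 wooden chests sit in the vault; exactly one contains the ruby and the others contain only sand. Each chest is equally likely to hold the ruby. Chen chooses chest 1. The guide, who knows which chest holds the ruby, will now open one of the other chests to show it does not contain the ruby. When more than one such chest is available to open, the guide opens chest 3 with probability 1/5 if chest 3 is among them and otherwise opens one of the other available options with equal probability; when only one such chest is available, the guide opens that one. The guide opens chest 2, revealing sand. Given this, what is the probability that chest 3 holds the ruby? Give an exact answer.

Condition on the true location of the ruby.
If it is in chest 1 (prior 1/4): chest 3 is available but not opened; chest 2 gets probability (1 − 1/5)/2 = 2/5; weight (1/4)·(2/5) = 1/10.
If it is in chest 2 (prior 1/4): the guide opened chest 2, so this case is ruled out; weight (1/4)·0 = 0.
If it is in chest 3 (prior 1/4): chest 3 holds the prize so is unavailable; the guide chooses uniformly among the 2 others, probability 1/2; weight (1/4)·(1/2) = 1/8.
If it is in chest 4 (prior 1/4): chest 3 is available but not opened, probability 4/5; weight (1/4)·(4/5) = 1/5.
The weights sum to 17/40.
So P(the ruby in chest 3 | the guide opened chest 2) = (1/8) / (17/40) = 5/17.

5/17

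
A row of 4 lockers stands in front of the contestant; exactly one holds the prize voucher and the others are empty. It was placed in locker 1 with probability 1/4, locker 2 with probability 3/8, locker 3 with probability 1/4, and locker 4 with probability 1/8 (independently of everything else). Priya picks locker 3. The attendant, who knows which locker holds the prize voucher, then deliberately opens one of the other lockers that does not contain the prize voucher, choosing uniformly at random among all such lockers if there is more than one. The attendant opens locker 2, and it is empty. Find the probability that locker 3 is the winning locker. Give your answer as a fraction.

Condition on the true location of the prize voucher.
If it is in locker 1 (prior 1/4): the attendant has 2 equally likely choices, so probability 1/2; weight (1/4)·(1/2) = 1/8.
If it is in locker 2 (prior 3/8): the attendant opened locker 2, so this case is ruled out; weight (3/8)·0 = 0.
If it is in locker 3 (prior 1/4): the attendant has 3 equally likely choices, so probability 1/3; weight (1/4)·(1/3) = 1/12.
If it is in locker 4 (prior 1/8): the attendant has 2 equally likely choices, so probability 1/2; weight (1/8)·(1/2) = 1/16.
The weights sum to 13/48.
So P(the prize voucher in locker 3 | the attendant opened locker 2) = (1/12) / (13/48) = 4/13.

4/13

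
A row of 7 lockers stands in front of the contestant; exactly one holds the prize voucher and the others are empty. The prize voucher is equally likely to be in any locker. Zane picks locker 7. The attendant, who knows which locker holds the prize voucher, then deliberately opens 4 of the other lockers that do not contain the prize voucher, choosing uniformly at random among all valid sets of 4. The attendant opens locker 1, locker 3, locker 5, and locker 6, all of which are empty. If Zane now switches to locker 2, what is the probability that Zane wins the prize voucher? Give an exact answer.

3/7

Consider each possible location of the prize voucher in turn.
If it is in any of lockers 1, 3, 5, and 6 (prior 1/7 each): that locker was opened and seen not to hold the prize — ruled out; weight (1/7)·0 = 0 each.
If it is in either of lockers 2 and 4 (prior 1/7 each): the attendant has 5 equally likely choices, so probability 1/5; weight (1/7)·(1/5) = 1/35 each.
If it is in locker 7 (prior 1/7): the attendant has 15 equally likely choices, so probability 1/15; weight (1/7)·(1/15) = 1/105.
The weights sum to 1/15.
So P(the prize voucher in locker 2 | the attendant opened locker 1, locker 3, locker 5, and locker 6) = (1/35) / (1/15) = 3/7.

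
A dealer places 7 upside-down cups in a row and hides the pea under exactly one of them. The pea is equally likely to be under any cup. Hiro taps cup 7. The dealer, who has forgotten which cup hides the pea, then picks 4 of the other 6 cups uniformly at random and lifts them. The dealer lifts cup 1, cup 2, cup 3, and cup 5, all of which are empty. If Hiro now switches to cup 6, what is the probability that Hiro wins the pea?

1/3

Condition on the true location of the pea.
If it is under any of cups 1, 2, 3, and 5 (prior 1/7 each): that cup was opened and seen not to hold the prize — ruled out; weight (1/7)·0 = 0 each.
If it is under any of cups 4, 6, and 7 (prior 1/7 each): the dealer picks exactly this set with probability 1/15 regardless, and none is the prize; weight (1/7)·(1/15) = 1/105 each.
The weights sum to 1/35.
So P(the pea under cup 6 | the dealer opened cup 1, cup 2, cup 3, and cup 5) = (1/105) / (1/35) = 1/3.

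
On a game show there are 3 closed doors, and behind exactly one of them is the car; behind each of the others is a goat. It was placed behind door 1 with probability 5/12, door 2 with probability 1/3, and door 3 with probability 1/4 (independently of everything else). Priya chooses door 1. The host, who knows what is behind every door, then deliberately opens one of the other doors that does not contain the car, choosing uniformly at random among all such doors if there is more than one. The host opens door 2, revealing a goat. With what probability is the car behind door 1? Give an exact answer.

Condition on the true location of the car.
If it is behind door 1 (prior 5/12): the host has 2 equally likely choices, so probability 1/2; weight (5/12)·(1/2) = 5/24.
If it is behind door 2 (prior 1/3): the host opened door 2, so this case is ruled out; weight (1/3)·0 = 0.
If it is behind door 3 (prior 1/4): the host has no choice, probability 1; weight (1/4)·1 = 1/4.
The weights sum to 11/24.
So P(the car behind door 1 | the host opened door 2) = (5/24) / (11/24) = 5/11.

5/11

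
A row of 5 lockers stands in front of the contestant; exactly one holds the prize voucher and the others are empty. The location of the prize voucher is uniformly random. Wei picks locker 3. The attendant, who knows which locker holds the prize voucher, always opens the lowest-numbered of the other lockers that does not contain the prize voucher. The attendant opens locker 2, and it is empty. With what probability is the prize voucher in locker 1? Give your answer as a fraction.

Consider each possible location of the prize voucher in turn.
If it is in locker 1 (prior 1/5): locker 2 is the lowest-numbered option available, probability 1; weight (1/5)·1 = 1/5.
If it is in locker 2 (prior 1/5): the attendant opened locker 2, so this case is ruled out; weight (1/5)·0 = 0.
If it is in any of lockers 3, 4, and 5 (prior 1/5 each): the attendant would have opened locker 1 instead, probability 0; weight (1/5)·0 = 0 each.
The weights sum to 1/5.
So P(the prize voucher in locker 1 | the attendant opened locker 2) = (1/5) / (1/5) = 1.

1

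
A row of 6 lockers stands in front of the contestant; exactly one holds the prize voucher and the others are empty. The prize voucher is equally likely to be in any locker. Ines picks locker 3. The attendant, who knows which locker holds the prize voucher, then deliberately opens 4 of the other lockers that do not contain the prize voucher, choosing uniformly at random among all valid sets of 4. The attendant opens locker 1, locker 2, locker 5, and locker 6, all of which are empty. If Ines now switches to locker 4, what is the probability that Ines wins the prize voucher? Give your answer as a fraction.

Consider each possible location of the prize voucher in turn.
If it is in any of lockers 1, 2, 5, and 6 (prior 1/6 each): that locker was opened and seen not to hold the prize — ruled out; weight (1/6)·0 = 0 each.
If it is in locker 3 (prior 1/6): the attendant has 5 equally likely choices, so probability 1/5; weight (1/6)·(1/5) = 1/30.
If it is in locker 4 (prior 1/6): the attendant has no choice, probability 1; weight (1/6)·1 = 1/6.
The weights sum to 1/5.
So P(the prize voucher in locker 4 | the attendant opened locker 1, locker 2, locker 5, and locker 6) = (1/6) / (1/5) = 5/6.

5/6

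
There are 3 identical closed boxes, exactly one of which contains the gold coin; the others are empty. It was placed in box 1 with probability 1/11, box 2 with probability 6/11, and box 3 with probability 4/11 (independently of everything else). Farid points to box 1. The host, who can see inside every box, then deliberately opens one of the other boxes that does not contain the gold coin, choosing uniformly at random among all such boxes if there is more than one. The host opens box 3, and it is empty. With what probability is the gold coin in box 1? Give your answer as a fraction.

Apply Bayes' rule, conditioning on where the gold coin actually is.
If it is in box 1 (prior 1/11): the host has 2 equally likely choices, so probability 1/2; weight (1/11)·(1/2) = 1/22.
If it is in box 2 (prior 6/11): the host has no choice, probability 1; weight (6/11)·1 = 6/11.
If it is in box 3 (prior 4/11): the host opened box 3, so this case is ruled out; weight (4/11)·0 = 0.
The weights sum to 13/22.
So P(the gold coin in box 1 | the host opened box 3) = (1/22) / (13/22) = 1/13.

1/13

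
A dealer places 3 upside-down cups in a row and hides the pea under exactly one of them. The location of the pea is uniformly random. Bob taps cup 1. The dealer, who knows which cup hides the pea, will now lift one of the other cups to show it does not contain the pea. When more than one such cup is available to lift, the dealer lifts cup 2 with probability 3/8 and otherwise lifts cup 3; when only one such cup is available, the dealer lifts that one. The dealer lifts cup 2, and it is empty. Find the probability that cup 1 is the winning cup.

Apply Bayes' rule, conditioning on where the pea actually is.
If it is under cup 1 (prior 1/3): cup 2 is available, opened with probability 3/8; weight (1/3)·(3/8) = 1/8.
If it is under cup 2 (prior 1/3): the dealer opened cup 2, so this case is ruled out; weight (1/3)·0 = 0.
If it is under cup 3 (prior 1/3): only cup 2 is available, probability 1; weight (1/3)·1 = 1/3.
The weights sum to 11/24.
So P(the pea under cup 1 | the dealer opened cup 2) = (1/8) / (11/24) = 3/11.

3/11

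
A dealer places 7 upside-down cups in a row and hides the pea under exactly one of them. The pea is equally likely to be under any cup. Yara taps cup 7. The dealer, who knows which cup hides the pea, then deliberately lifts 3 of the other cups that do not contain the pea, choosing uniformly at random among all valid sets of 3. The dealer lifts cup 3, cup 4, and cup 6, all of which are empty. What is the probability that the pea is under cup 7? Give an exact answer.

Consider each possible location of the pea in turn.
If it is under any of cups 1, 2, and 5 (prior 1/7 each): the dealer has 10 equally likely choices, so probability 1/10; weight (1/7)·(1/10) = 1/70 each.
If it is under any of cups 3, 4, and 6 (prior 1/7 each): that cup was opened and seen not to hold the prize — ruled out; weight (1/7)·0 = 0 each.
If it is under cup 7 (prior 1/7): the dealer has 20 equally likely choices, so probability 1/20; weight (1/7)·(1/20) = 1/140.
The weights sum to 1/20.
So P(the pea under cup 7 | the dealer opened cup 3, cup 4, and cup 6) = (1/140) / (1/20) = 1/7.

1/7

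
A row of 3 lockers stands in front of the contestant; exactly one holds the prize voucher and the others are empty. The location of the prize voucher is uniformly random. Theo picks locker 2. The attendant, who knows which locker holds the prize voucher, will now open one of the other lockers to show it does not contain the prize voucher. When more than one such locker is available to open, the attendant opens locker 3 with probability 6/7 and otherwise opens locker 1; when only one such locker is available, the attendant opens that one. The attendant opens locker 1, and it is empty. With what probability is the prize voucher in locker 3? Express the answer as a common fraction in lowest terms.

Consider each possible location of the prize voucher in turn.
If it is in locker 1 (prior 1/3): the attendant opened locker 1, so this case is ruled out; weight (1/3)·0 = 0.
If it is in locker 2 (prior 1/3): locker 3 is available but not opened, probability 1/7; weight (1/3)·(1/7) = 1/21.
If it is in locker 3 (prior 1/3): only locker 1 is available, probability 1; weight (1/3)·1 = 1/3.
The weights sum to 8/21.
So P(the prize voucher in locker 3 | the attendant opened locker 1) = (1/3) / (8/21) = 7/8.

7/8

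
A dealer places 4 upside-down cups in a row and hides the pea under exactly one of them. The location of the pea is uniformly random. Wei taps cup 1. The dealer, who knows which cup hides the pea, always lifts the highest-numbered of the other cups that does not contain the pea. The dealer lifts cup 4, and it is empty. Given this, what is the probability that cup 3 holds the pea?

Consider each possible location of the pea in turn.
If it is under any of cups 1, 2, and 3 (prior 1/4 each): cup 4 is the highest-numbered option available, probability 1; weight (1/4)·1 = 1/4 each.
If it is under cup 4 (prior 1/4): the dealer opened cup 4, so this case is ruled out; weight (1/4)·0 = 0.
The weights sum to 3/4.
So P(the pea under cup 3 | the dealer opened cup 4) = (1/4) / (3/4) = 1/3.

1/3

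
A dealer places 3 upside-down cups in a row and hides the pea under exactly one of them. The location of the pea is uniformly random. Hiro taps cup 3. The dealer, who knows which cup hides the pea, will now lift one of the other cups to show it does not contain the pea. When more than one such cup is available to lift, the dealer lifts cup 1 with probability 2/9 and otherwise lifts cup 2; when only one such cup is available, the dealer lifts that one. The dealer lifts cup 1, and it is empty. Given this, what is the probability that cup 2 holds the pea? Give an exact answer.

Consider each possible location of the pea in turn.
If it is under cup 1 (prior 1/3): the dealer opened cup 1, so this case is ruled out; weight (1/3)·0 = 0.
If it is under cup 2 (prior 1/3): only cup 1 is available, probability 1; weight (1/3)·1 = 1/3.
If it is under cup 3 (prior 1/3): cup 1 is available, opened with probability 2/9; weight (1/3)·(2/9) = 2/27.
The weights sum to 11/27.
So P(the pea under cup 2 | the dealer opened cup 1) = (1/3) / (11/27) = 9/11.

9/11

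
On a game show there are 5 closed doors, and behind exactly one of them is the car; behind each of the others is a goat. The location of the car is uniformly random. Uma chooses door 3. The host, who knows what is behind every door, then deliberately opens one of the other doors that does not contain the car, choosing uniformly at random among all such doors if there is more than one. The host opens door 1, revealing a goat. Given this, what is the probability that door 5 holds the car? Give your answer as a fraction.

Consider each possible location of the car in turn.
If it is behind door 1 (prior 1/5): the host opened door 1, so this case is ruled out; weight (1/5)·0 = 0.
If it is behind any of doors 2, 4, and 5 (prior 1/5 each): the host has 3 equally likely choices, so probability 1/3; weight (1/5)·(1/3) = 1/15 each.
If it is behind door 3 (prior 1/5): the host has 4 equally likely choices, so probability 1/4; weight (1/5)·(1/4) = 1/20.
The weights sum to 1/4.
So P(the car behind door 5 | the host opened door 1) = (1/15) / (1/4) = 4/15.

4/15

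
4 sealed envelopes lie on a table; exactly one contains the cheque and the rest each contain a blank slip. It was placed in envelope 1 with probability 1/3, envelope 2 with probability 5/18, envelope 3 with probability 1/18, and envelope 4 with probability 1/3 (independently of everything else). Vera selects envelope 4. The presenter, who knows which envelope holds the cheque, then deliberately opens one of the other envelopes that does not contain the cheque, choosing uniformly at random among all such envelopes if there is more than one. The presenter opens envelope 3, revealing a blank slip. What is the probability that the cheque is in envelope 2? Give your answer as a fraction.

1/3

Condition on the true location of the cheque.
If it is in envelope 1 (prior 1/3): the presenter has 2 equally likely choices, so probability 1/2; weight (1/3)·(1/2) = 1/6.
If it is in envelope 2 (prior 5/18): the presenter has 2 equally likely choices, so probability 1/2; weight (5/18)·(1/2) = 5/36.
If it is in envelope 3 (prior 1/18): the presenter opened envelope 3, so this case is ruled out; weight (1/18)·0 = 0.
If it is in envelope 4 (prior 1/3): the presenter has 3 equally likely choices, so probability 1/3; weight (1/3)·(1/3) = 1/9.
The weights sum to 5/12.
So P(the cheque in envelope 2 | the presenter opened envelope 3) = (5/36) / (5/12) = 1/3.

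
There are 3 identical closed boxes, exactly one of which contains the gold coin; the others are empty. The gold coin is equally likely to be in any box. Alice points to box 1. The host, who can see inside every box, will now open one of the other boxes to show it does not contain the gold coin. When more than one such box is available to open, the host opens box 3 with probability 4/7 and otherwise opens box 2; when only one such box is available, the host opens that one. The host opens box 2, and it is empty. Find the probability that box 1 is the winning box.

3/10

Apply Bayes' rule, conditioning on where the gold coin actually is.
If it is in box 1 (prior 1/3): box 3 is available but not opened, probability 3/7; weight (1/3)·(3/7) = 1/7.
If it is in box 2 (prior 1/3): the host opened box 2, so this case is ruled out; weight (1/3)·0 = 0.
If it is in box 3 (prior 1/3): only box 2 is available, probability 1; weight (1/3)·1 = 1/3.
The weights sum to 10/21.
So P(the gold coin in box 1 | the host opened box 2) = (1/7) / (10/21) = 3/10.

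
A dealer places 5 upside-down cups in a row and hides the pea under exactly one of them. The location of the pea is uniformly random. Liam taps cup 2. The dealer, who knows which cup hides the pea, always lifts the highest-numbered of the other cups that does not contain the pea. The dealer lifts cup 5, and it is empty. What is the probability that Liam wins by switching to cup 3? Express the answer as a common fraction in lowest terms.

Apply Bayes' rule, conditioning on where the pea actually is.
If it is under any of cups 1, 2, 3, and 4 (prior 1/5 each): cup 5 is the highest-numbered option available, probability 1; weight (1/5)·1 = 1/5 each.
If it is under cup 5 (prior 1/5): the dealer opened cup 5, so this case is ruled out; weight (1/5)·0 = 0.
The weights sum to 4/5.
So P(the pea under cup 3 | the dealer opened cup 5) = (1/5) / (4/5) = 1/4.

1/4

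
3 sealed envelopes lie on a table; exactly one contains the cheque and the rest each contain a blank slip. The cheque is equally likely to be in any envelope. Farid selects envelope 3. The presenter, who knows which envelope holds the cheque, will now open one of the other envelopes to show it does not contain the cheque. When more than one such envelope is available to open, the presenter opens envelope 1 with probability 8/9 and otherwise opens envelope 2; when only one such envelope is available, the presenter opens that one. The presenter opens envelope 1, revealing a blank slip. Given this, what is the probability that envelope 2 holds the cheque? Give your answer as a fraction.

Condition on the true location of the cheque.
If it is in envelope 1 (prior 1/3): the presenter opened envelope 1, so this case is ruled out; weight (1/3)·0 = 0.
If it is in envelope 2 (prior 1/3): only envelope 1 is available, probability 1; weight (1/3)·1 = 1/3.
If it is in envelope 3 (prior 1/3): envelope 1 is available, opened with probability 8/9; weight (1/3)·(8/9) = 8/27.
The weights sum to 17/27.
So P(the cheque in envelope 2 | the presenter opened envelope 1) = (1/3) / (17/27) = 9/17.

9/17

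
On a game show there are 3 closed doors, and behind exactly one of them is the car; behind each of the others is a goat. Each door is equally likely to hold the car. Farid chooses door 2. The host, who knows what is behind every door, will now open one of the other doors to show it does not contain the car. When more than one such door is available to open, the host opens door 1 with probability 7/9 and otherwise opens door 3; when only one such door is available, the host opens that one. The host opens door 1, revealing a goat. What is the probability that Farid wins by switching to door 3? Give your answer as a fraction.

9/16

Consider each possible location of the car in turn.
If it is behind door 1 (prior 1/3): the host opened door 1, so this case is ruled out; weight (1/3)·0 = 0.
If it is behind door 2 (prior 1/3): door 1 is available, opened with probability 7/9; weight (1/3)·(7/9) = 7/27.
If it is behind door 3 (prior 1/3): only door 1 is available, probability 1; weight (1/3)·1 = 1/3.
The weights sum to 16/27.
So P(the car behind door 3 | the host opened door 1) = (1/3) / (16/27) = 9/16.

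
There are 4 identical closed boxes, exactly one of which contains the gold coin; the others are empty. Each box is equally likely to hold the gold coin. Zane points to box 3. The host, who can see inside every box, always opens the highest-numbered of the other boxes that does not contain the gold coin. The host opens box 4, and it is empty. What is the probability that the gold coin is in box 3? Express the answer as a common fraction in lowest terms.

1/3

Apply Bayes' rule, conditioning on where the gold coin actually is.
If it is in any of boxes 1, 2, and 3 (prior 1/4 each): box 4 is the highest-numbered option available, probability 1; weight (1/4)·1 = 1/4 each.
If it is in box 4 (prior 1/4): the host opened box 4, so this case is ruled out; weight (1/4)·0 = 0.
The weights sum to 3/4.
So P(the gold coin in box 3 | the host opened box 4) = (1/4) / (3/4) = 1/3.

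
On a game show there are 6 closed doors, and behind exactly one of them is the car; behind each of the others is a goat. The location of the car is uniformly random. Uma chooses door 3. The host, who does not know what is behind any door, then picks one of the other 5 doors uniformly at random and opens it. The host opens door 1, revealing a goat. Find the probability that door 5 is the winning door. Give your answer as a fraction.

1/5

Because the host chose which door to open without knowing where the car is, the choice is independent of the prize location. Learning that door 1 does not hold the car simply rules out that one location and leaves the remaining 5 doors still equally likely by symmetry.
So P(the car behind door 5) = 1/5.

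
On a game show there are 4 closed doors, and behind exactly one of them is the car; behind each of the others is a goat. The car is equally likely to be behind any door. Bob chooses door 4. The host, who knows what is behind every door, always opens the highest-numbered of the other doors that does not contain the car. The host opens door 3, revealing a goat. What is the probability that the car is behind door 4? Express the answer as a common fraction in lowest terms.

Apply Bayes' rule, conditioning on where the car actually is.
If it is behind any of doors 1, 2, and 4 (prior 1/4 each): door 3 is the highest-numbered option available, probability 1; weight (1/4)·1 = 1/4 each.
If it is behind door 3 (prior 1/4): the host opened door 3, so this case is ruled out; weight (1/4)·0 = 0.
The weights sum to 3/4.
So P(the car behind door 4 | the host opened door 3) = (1/4) / (3/4) = 1/3.

1/3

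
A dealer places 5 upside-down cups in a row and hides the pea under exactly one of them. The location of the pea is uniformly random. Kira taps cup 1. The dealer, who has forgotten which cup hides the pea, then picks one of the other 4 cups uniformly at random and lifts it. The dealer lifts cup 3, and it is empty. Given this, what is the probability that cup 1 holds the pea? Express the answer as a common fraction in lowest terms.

1/4

Because the dealer chose which cup to lift without knowing where the pea is, the choice is independent of the prize location. Learning that cup 3 does not hold the pea simply rules out that one location and leaves the remaining 4 cups still equally likely by symmetry.
So P(the pea under cup 1) = 1/4.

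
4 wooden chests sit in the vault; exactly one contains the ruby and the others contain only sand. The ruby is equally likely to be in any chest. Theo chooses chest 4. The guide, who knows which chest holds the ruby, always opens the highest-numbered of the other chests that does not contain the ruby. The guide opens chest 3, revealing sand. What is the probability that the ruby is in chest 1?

1/3

Apply Bayes' rule, conditioning on where the ruby actually is.
If it is in any of chests 1, 2, and 4 (prior 1/4 each): chest 3 is the highest-numbered option available, probability 1; weight (1/4)·1 = 1/4 each.
If it is in chest 3 (prior 1/4): the guide opened chest 3, so this case is ruled out; weight (1/4)·0 = 0.
The weights sum to 3/4.
So P(the ruby in chest 1 | the guide opened chest 3) = (1/4) / (3/4) = 1/3.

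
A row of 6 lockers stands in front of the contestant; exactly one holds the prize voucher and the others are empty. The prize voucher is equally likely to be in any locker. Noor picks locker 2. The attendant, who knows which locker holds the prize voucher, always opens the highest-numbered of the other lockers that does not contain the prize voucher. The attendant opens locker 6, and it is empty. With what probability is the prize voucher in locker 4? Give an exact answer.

1/5

Apply Bayes' rule, conditioning on where the prize voucher actually is.
If it is in any of lockers 1, 2, 3, 4, and 5 (prior 1/6 each): locker 6 is the highest-numbered option available, probability 1; weight (1/6)·1 = 1/6 each.
If it is in locker 6 (prior 1/6): the attendant opened locker 6, so this case is ruled out; weight (1/6)·0 = 0.
The weights sum to 5/6.
So P(the prize voucher in locker 4 | the attendant opened locker 6) = (1/6) / (5/6) = 1/5.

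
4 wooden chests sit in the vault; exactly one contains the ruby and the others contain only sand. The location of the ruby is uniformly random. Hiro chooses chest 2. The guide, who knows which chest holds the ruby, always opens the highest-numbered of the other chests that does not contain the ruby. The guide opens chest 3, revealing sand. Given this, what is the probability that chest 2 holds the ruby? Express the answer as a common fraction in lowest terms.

Condition on the true location of the ruby.
If it is in either of chests 1 and 2 (prior 1/4 each): the guide would have opened chest 4 instead, probability 0; weight (1/4)·0 = 0 each.
If it is in chest 3 (prior 1/4): the guide opened chest 3, so this case is ruled out; weight (1/4)·0 = 0.
If it is in chest 4 (prior 1/4): chest 3 is the highest-numbered option available, probability 1; weight (1/4)·1 = 1/4.
The weights sum to 1/4.
So P(the ruby in chest 2 | the guide opened chest 3) = 0 / (1/4) = 0.

0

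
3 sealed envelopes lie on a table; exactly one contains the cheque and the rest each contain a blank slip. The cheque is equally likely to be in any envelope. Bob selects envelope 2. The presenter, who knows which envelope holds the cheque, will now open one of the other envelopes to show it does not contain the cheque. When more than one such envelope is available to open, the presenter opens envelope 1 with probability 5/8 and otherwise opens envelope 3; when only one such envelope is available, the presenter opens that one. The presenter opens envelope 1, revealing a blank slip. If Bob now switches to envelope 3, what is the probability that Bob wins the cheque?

8/13

Condition on the true location of the cheque.
If it is in envelope 1 (prior 1/3): the presenter opened envelope 1, so this case is ruled out; weight (1/3)·0 = 0.
If it is in envelope 2 (prior 1/3): envelope 1 is available, opened with probability 5/8; weight (1/3)·(5/8) = 5/24.
If it is in envelope 3 (prior 1/3): only envelope 1 is available, probability 1; weight (1/3)·1 = 1/3.
The weights sum to 13/24.
So P(the cheque in envelope 3 | the presenter opened envelope 1) = (1/3) / (13/24) = 8/13.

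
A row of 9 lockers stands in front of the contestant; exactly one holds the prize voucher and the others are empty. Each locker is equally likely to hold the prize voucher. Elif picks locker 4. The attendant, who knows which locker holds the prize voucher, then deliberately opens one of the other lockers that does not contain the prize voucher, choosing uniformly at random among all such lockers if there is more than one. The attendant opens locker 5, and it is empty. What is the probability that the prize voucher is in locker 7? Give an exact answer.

8/63

Apply Bayes' rule, conditioning on where the prize voucher actually is.
If it is in any of lockers 1, 2, 3, 6, 7, 8, and 9 (prior 1/9 each): the attendant has 7 equally likely choices, so probability 1/7; weight (1/9)·(1/7) = 1/63 each.
If it is in locker 4 (prior 1/9): the attendant has 8 equally likely choices, so probability 1/8; weight (1/9)·(1/8) = 1/72.
If it is in locker 5 (prior 1/9): the attendant opened locker 5, so this case is ruled out; weight (1/9)·0 = 0.
The weights sum to 1/8.
So P(the prize voucher in locker 7 | the attendant opened locker 5) = (1/63) / (1/8) = 8/63.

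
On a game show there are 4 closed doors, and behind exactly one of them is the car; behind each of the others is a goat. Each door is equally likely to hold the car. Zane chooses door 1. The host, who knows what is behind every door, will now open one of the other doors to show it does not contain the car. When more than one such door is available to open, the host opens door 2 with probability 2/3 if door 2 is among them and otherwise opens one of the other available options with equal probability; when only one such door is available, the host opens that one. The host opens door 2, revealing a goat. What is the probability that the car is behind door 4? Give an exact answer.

Consider each possible location of the car in turn.
If it is behind any of doors 1, 3, and 4 (prior 1/4 each): door 2 is available, opened with probability 2/3; weight (1/4)·(2/3) = 1/6 each.
If it is behind door 2 (prior 1/4): the host opened door 2, so this case is ruled out; weight (1/4)·0 = 0.
The weights sum to 1/2.
So P(the car behind door 4 | the host opened door 2) = (1/6) / (1/2) = 1/3.

1/3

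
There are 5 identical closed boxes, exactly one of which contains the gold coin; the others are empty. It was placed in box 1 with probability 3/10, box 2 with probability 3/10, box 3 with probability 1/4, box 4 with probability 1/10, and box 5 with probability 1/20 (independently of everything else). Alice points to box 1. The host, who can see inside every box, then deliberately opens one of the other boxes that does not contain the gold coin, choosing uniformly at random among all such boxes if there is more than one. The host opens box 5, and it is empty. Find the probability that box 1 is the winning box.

Consider each possible location of the gold coin in turn.
If it is in box 1 (prior 3/10): the host has 4 equally likely choices, so probability 1/4; weight (3/10)·(1/4) = 3/40.
If it is in box 2 (prior 3/10): the host has 3 equally likely choices, so probability 1/3; weight (3/10)·(1/3) = 1/10.
If it is in box 3 (prior 1/4): the host has 3 equally likely choices, so probability 1/3; weight (1/4)·(1/3) = 1/12.
If it is in box 4 (prior 1/10): the host has 3 equally likely choices, so probability 1/3; weight (1/10)·(1/3) = 1/30.
If it is in box 5 (prior 1/20): the host opened box 5, so this case is ruled out; weight (1/20)·0 = 0.
The weights sum to 7/24.
So P(the gold coin in box 1 | the host opened box 5) = (3/40) / (7/24) = 9/35.

9/35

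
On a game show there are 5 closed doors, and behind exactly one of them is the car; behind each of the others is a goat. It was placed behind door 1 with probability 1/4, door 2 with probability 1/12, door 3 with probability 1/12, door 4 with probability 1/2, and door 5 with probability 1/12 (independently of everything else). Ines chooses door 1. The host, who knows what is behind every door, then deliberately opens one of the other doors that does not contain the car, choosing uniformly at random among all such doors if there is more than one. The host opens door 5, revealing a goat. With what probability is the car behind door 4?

Apply Bayes' rule, conditioning on where the car actually is.
If it is behind door 1 (prior 1/4): the host has 4 equally likely choices, so probability 1/4; weight (1/4)·(1/4) = 1/16.
If it is behind either of doors 2 and 3 (prior 1/12 each): the host has 3 equally likely choices, so probability 1/3; weight (1/12)·(1/3) = 1/36 each.
If it is behind door 4 (prior 1/2): the host has 3 equally likely choices, so probability 1/3; weight (1/2)·(1/3) = 1/6.
If it is behind door 5 (prior 1/12): the host opened door 5, so this case is ruled out; weight (1/12)·0 = 0.
The weights sum to 41/144.
So P(the car behind door 4 | the host opened door 5) = (1/6) / (41/144) = 24/41.

24/41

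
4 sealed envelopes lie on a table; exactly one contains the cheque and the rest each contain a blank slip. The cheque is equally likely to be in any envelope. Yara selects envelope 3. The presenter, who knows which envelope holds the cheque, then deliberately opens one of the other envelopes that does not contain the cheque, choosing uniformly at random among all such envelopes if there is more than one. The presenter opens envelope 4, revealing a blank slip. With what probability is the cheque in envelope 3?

1/4

Apply Bayes' rule, conditioning on where the cheque actually is.
If it is in either of envelopes 1 and 2 (prior 1/4 each): the presenter has 2 equally likely choices, so probability 1/2; weight (1/4)·(1/2) = 1/8 each.
If it is in envelope 3 (prior 1/4): the presenter has 3 equally likely choices, so probability 1/3; weight (1/4)·(1/3) = 1/12.
If it is in envelope 4 (prior 1/4): the presenter opened envelope 4, so this case is ruled out; weight (1/4)·0 = 0.
The weights sum to 1/3.
So P(the cheque in envelope 3 | the presenter opened envelope 4) = (1/12) / (1/3) = 1/4.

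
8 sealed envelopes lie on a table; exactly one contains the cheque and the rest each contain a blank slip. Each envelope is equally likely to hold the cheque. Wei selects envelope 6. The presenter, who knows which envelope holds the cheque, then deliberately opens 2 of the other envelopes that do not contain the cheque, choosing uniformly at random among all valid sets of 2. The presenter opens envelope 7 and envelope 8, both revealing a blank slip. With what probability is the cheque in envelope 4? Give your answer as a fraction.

7/40

Consider each possible location of the cheque in turn.
If it is in any of envelopes 1, 2, 3, 4, and 5 (prior 1/8 each): the presenter has 15 equally likely choices, so probability 1/15; weight (1/8)·(1/15) = 1/120 each.
If it is in envelope 6 (prior 1/8): the presenter has 21 equally likely choices, so probability 1/21; weight (1/8)·(1/21) = 1/168.
If it is in either of envelopes 7 and 8 (prior 1/8 each): that envelope was opened and seen not to hold the prize — ruled out; weight (1/8)·0 = 0 each.
The weights sum to 1/21.
So P(the cheque in envelope 4 | the presenter opened envelope 7 and envelope 8) = (1/120) / (1/21) = 7/40.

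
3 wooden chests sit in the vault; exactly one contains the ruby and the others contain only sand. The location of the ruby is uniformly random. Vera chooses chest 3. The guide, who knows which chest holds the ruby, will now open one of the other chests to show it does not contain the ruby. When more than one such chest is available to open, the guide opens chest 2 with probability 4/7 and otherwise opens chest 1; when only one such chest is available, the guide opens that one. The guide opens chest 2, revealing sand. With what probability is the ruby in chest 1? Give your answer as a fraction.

7/11

Condition on the true location of the ruby.
If it is in chest 1 (prior 1/3): only chest 2 is available, probability 1; weight (1/3)·1 = 1/3.
If it is in chest 2 (prior 1/3): the guide opened chest 2, so this case is ruled out; weight (1/3)·0 = 0.
If it is in chest 3 (prior 1/3): chest 2 is available, opened with probability 4/7; weight (1/3)·(4/7) = 4/21.
The weights sum to 11/21.
So P(the ruby in chest 1 | the guide opened chest 2) = (1/3) / (11/21) = 7/11.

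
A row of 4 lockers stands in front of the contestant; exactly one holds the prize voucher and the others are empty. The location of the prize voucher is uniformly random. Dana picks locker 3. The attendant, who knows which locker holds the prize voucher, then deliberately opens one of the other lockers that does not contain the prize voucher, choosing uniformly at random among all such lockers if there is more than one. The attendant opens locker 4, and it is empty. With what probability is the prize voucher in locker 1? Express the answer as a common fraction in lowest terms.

3/8

Condition on the true location of the prize voucher.
If it is in either of lockers 1 and 2 (prior 1/4 each): the attendant has 2 equally likely choices, so probability 1/2; weight (1/4)·(1/2) = 1/8 each.
If it is in locker 3 (prior 1/4): the attendant has 3 equally likely choices, so probability 1/3; weight (1/4)·(1/3) = 1/12.
If it is in locker 4 (prior 1/4): the attendant opened locker 4, so this case is ruled out; weight (1/4)·0 = 0.
The weights sum to 1/3.
So P(the prize voucher in locker 1 | the attendant opened locker 4) = (1/8) / (1/3) = 3/8.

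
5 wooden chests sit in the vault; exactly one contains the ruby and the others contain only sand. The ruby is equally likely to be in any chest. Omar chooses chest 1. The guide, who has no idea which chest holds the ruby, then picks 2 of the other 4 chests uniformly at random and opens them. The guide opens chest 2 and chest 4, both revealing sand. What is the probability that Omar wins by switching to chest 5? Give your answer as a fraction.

Consider each possible location of the ruby in turn.
If it is in any of chests 1, 3, and 5 (prior 1/5 each): the guide picks exactly this set with probability 1/6 regardless, and none is the prize; weight (1/5)·(1/6) = 1/30 each.
If it is in either of chests 2 and 4 (prior 1/5 each): that chest was opened and seen not to hold the prize — ruled out; weight (1/5)·0 = 0 each.
The weights sum to 1/10.
So P(the ruby in chest 5 | the guide opened chest 2 and chest 4) = (1/30) / (1/10) = 1/3.

1/3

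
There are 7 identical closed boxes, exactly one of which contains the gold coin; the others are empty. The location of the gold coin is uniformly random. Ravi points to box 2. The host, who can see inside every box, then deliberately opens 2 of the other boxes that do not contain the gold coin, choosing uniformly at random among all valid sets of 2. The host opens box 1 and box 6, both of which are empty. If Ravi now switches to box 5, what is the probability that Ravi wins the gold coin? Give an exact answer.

Consider each possible location of the gold coin in turn.
If it is in either of boxes 1 and 6 (prior 1/7 each): that box was opened and seen not to hold the prize — ruled out; weight (1/7)·0 = 0 each.
If it is in box 2 (prior 1/7): the host has 15 equally likely choices, so probability 1/15; weight (1/7)·(1/15) = 1/105.
If it is in any of boxes 3, 4, 5, and 7 (prior 1/7 each): the host has 10 equally likely choices, so probability 1/10; weight (1/7)·(1/10) = 1/70 each.
The weights sum to 1/15.
So P(the gold coin in box 5 | the host opened box 1 and box 6) = (1/70) / (1/15) = 3/14.

3/14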